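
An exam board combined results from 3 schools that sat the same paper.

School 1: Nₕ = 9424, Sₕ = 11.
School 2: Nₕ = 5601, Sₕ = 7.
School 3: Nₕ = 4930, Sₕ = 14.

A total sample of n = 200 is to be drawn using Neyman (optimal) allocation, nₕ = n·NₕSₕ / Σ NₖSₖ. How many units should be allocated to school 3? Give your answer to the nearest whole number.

65

1: NₕSₕ = 9424·11 = 103664
2: NₕSₕ = 5601·7 = 39207
3: NₕSₕ = 4930·14 = 69020
Σ NₕSₕ = 211891.
n_3 = 200·69020/211891 = 65.147... → 65.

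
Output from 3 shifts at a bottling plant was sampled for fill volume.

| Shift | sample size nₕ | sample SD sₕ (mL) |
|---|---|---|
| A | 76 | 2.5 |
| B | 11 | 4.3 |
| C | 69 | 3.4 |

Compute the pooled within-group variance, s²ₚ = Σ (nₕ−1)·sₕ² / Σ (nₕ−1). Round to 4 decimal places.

9.4100

Degrees of freedom: 75 + 10 + 68 = 153.
Σ(nₕ−1)sₕ² = 75·6.25 + 10·18.49 + 68·11.56 = 1439.73.
s²ₚ = 1439.73 / 153 = 9.41 → 9.4100.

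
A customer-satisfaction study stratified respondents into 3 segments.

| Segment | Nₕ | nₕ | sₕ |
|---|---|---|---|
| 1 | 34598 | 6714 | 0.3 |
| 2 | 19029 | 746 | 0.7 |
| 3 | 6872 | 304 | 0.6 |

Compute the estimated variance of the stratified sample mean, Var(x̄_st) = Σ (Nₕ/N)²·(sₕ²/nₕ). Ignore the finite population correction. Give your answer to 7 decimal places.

N = 60499; Wₕ = Nₕ/N.
segment 1: (34598/60499)²·0.3²/6714 = 0.0000043840
segment 2: (19029/60499)²·0.7²/746 = 0.0000649820
segment 3: (6872/60499)²·0.6²/304 = 0.0000152791
Sum = 0.0000846451 → 0.0000846.

0.0000846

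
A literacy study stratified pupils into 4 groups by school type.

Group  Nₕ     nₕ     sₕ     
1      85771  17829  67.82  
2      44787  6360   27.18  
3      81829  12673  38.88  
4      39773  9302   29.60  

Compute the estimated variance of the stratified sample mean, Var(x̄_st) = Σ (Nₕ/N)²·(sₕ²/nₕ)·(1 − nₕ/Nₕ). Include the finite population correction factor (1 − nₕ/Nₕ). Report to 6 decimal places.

0.039199

N = 252160. Term for each stratum: Wₕ²sₕ²/nₕ·(1−nₕ/Nₕ).
Var(x̄_st) = 0.023643676 + 0.003143966 + 0.010615924 + 0.001795270 = 0.039198836 → 0.039199.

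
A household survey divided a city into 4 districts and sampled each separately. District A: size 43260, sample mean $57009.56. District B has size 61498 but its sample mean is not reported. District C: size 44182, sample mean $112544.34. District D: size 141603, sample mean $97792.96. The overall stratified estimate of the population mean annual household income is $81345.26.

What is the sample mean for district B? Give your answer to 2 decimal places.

38177.69

N = 43260 + 61498 + 44182 + 141603 = 290543.
Overall total = μ·N = 81345.26·290543 = 23634295876.18.
Subtract the known strata: 43260·57009.56 + 44182·112544.34 + 141603·97792.96 = 21286444110.36.
Remaining total for district B: 23634295876.18 − 21286444110.36 = 2347851765.82.
Divide by its size: 2347851765.82 / 61498 = 38177.6930... → 38177.69.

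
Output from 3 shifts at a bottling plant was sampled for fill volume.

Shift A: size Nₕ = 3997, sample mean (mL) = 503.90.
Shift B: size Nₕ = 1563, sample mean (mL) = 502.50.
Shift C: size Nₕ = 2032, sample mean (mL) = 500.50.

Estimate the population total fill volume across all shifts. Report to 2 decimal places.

3816511.80

Estimate total by summing Nₕ·x̄ₕ over strata.
3997·503.90 + 1563·502.50 + 2032·500.50 = 2014088.3 + 785407.5 + 1017016 = 3816511.80.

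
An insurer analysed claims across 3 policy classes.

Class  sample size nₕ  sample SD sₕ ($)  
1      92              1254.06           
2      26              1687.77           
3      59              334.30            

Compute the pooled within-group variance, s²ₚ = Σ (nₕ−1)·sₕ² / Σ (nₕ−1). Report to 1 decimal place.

1269015.6

Degrees of freedom: 91 + 25 + 58 = 174.
Σ(nₕ−1)sₕ² = 91·1572666.4836 + 25·2848567.5729 + 58·111756.49 = 220808715.7501.
s²ₚ = 220808715.7501 / 174 = 1269015.608... → 1269015.6.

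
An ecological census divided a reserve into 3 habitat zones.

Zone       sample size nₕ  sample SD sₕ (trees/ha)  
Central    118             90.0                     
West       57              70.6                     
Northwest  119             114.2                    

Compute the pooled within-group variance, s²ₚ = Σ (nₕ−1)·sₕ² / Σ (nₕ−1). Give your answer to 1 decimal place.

Central: (118−1)·90.0² = 117·8100 = 947700
West: (57−1)·70.6² = 56·4984.36 = 279124.16
Northwest: (119−1)·114.2² = 118·13041.64 = 1538913.52
Numerator = 2765737.68; denominator = Σ(nₕ−1) = 291.
s²ₚ = 2765737.68/291 = 9504.253... → 9504.3.

9504.3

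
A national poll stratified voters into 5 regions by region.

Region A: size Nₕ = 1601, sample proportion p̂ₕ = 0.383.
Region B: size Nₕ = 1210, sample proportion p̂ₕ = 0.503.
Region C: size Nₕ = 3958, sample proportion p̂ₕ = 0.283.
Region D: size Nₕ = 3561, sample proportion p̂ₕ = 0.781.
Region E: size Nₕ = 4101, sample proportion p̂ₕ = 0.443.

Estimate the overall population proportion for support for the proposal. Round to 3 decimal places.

N = 1601 + 1210 + 3958 + 3561 + 4101 = 14431.
Overall proportion = Σ (Nₕ/N)·p̂ₕ.
Σ Nₕp̂ₕ = 613.183 + 608.63 + 1120.114 + 2781.141 + 1816.743 = 6939.811.
6939.811 / 14431 = 0.48090... → 0.481.

0.481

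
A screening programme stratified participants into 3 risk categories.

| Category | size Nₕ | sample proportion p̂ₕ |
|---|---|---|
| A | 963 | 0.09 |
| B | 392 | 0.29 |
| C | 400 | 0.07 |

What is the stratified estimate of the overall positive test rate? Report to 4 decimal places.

Wₕ = Nₕ/N with N = 1755: 0.5487, 0.2234, 0.2279.
p̂_st = 0.5487·0.09 + 0.2234·0.29 + 0.2279·0.07 ≈ 0.130114... → 0.1301.

0.1301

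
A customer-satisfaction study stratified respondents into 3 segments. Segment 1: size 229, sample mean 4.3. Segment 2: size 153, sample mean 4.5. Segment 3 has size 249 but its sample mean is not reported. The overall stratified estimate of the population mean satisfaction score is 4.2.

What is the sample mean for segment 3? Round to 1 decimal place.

Σ Nₕx̄ₕ = N·μ, so 249·x̄_3 = 631·4.2 − (229·4.3 + 153·4.5).
= 2650.2 − 1673.2 = 977.
x̄_3 = 977 / 249 = 3.924... → 3.9.

3.9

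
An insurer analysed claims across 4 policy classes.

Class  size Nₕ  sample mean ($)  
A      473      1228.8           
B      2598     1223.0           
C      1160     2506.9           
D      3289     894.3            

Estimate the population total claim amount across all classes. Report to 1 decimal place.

A: 473·1228.8 = 581222.4
B: 2598·1223.0 = 3177354
C: 1160·2506.9 = 2908004
D: 3289·894.3 = 2941352.7
τ̂ = Σ Nₕx̄ₕ = 9607933.1.

9607933.1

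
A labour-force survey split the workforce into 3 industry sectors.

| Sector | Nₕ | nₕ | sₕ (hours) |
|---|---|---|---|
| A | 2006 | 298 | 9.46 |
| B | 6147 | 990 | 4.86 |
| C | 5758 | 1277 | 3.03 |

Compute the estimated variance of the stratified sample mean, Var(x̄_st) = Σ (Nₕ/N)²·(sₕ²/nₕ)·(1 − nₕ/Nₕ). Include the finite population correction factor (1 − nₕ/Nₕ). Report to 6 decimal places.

N = 13911. Term for each stratum: Wₕ²sₕ²/nₕ·(1−nₕ/Nₕ).
Var(x̄_st) = 0.005317018 + 0.003908238 + 0.000958571 = 0.010183826 → 0.010184.

0.010184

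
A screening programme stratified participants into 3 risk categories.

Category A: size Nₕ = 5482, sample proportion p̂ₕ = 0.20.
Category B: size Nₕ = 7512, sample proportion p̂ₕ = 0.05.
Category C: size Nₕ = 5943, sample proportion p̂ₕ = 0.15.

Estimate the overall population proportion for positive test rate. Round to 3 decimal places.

0.125

Wₕ = Nₕ/N with N = 18937: 0.2895, 0.3967, 0.3138.
p̂_st = 0.2895·0.20 + 0.3967·0.05 + 0.3138·0.15 ≈ 0.12481... → 0.125.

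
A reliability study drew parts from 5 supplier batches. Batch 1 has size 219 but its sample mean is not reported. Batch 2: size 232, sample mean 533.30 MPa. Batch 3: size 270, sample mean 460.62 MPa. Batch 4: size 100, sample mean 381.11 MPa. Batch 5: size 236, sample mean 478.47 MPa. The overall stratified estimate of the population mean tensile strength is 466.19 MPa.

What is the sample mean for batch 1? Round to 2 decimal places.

427.58

Σ Nₕx̄ₕ = N·μ, so 219·x̄_1 = 1057·466.19 − (232·533.30 + 270·460.62 + 100·381.11 + 236·478.47).
= 492762.83 − 399122.92 = 93639.91.
x̄_1 = 93639.91 / 219 = 427.5795... → 427.58.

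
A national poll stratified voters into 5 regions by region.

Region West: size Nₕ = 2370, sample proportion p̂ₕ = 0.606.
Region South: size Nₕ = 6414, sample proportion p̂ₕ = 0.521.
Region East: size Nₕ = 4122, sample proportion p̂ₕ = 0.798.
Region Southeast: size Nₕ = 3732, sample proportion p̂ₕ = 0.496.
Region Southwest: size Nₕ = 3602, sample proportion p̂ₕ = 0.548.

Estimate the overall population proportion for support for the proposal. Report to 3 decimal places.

0.588

N = 2370 + 6414 + 4122 + 3732 + 3602 = 20240.
Overall proportion = Σ (Nₕ/N)·p̂ₕ.
Σ Nₕp̂ₕ = 1436.22 + 3341.694 + 3289.356 + 1851.072 + 1973.896 = 11892.238.
11892.238 / 20240 = 0.58756... → 0.588.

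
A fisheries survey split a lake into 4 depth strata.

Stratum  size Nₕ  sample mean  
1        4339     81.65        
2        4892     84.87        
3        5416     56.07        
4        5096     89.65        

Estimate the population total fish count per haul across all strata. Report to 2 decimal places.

1: 4339·81.65 = 354279.35
2: 4892·84.87 = 415184.04
3: 5416·56.07 = 303675.12
4: 5096·89.65 = 456856.4
τ̂ = Σ Nₕx̄ₕ = 1529994.91.

1529994.91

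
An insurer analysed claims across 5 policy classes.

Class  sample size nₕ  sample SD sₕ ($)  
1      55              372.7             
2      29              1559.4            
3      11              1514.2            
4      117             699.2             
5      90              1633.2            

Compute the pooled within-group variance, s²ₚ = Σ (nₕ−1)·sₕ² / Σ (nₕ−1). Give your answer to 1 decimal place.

Degrees of freedom: 54 + 28 + 10 + 116 + 89 = 297.
Σ(nₕ−1)sₕ² = 54·138905.29 + 28·2431728.36 + 10·2292801.64 + 116·488880.64 + 89·2667342.24 = 392620909.74.
s²ₚ = 392620909.74 / 297 = 1321955.925... → 1321955.9.

1321955.9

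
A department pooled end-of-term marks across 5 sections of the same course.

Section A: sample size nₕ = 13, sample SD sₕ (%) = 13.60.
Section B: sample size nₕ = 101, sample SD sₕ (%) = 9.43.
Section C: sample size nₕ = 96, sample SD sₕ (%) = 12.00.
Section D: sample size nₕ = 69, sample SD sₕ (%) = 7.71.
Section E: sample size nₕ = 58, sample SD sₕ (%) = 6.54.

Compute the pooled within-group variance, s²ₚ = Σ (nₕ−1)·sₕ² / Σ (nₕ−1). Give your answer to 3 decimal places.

94.193

A: (13−1)·13.60² = 12·184.96 = 2219.52
B: (101−1)·9.43² = 100·88.9249 = 8892.49
C: (96−1)·12.00² = 95·144 = 13680
D: (69−1)·7.71² = 68·59.4441 = 4042.1988
E: (58−1)·6.54² = 57·42.7716 = 2437.9812
Numerator = 31272.19; denominator = Σ(nₕ−1) = 332.
s²ₚ = 31272.19/332 = 94.19334... → 94.193.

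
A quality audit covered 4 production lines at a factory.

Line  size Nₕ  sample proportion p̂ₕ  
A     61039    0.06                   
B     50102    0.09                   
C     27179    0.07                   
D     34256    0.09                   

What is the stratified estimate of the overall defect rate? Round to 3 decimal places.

0.076

N = 61039 + 50102 + 27179 + 34256 = 172576.
Overall proportion = Σ (Nₕ/N)·p̂ₕ.
Σ Nₕp̂ₕ = 3662.34 + 4509.18 + 1902.53 + 3083.04 = 13157.09.
13157.09 / 172576 = 0.07624... → 0.076.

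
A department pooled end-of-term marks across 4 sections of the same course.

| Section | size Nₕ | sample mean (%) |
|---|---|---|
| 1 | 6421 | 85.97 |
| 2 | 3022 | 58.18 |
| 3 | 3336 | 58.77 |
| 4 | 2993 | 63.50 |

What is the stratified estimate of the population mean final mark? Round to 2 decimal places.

N = 6421 + 3022 + 3336 + 2993 = 15772.
Overall mean = Σ (Nₕ/N)·x̄ₕ — weight by population share, not a simple average.
Σ Nₕx̄ₕ = 6421·85.97 + 3022·58.18 + 3336·58.77 + 2993·63.50 = 552013.37 + 175819.96 + 196056.72 + 190055.5 = 1113945.55.
Divide by N: 1113945.55 / 15772 = 70.6280... → 70.63.

70.63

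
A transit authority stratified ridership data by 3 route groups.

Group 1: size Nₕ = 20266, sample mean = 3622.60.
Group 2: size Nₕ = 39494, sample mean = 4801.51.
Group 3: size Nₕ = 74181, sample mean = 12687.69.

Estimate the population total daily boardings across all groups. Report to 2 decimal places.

Estimate total by summing Nₕ·x̄ₕ over strata.
20266·3622.60 + 39494·4801.51 + 74181·12687.69 = 73415611.6 + 189630835.94 + 941185531.89 = 1204231979.43.

1204231979.43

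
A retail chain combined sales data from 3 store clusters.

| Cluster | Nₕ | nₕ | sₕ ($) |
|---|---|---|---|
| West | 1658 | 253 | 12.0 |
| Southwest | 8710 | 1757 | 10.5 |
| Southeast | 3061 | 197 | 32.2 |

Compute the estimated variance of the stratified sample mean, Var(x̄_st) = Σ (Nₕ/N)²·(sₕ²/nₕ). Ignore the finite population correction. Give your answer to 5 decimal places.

0.30853

N = 13429. Term for each stratum: Wₕ²sₕ²/nₕ.
Var(x̄_st) = 0.00867608 + 0.02639707 + 0.27345435 = 0.30852750 → 0.30853.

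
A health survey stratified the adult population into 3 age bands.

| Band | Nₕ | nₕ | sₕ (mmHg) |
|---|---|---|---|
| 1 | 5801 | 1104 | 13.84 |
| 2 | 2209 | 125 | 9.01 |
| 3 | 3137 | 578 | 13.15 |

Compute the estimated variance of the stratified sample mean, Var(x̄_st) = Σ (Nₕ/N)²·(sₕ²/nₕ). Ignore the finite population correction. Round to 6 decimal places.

N = 11147; Wₕ = Nₕ/N.
band 1: (5801/11147)²·13.84²/1104 = 0.046988636
band 2: (2209/11147)²·9.01²/125 = 0.025504393
band 3: (3137/11147)²·13.15²/578 = 0.023693908
Sum = 0.096186937 → 0.096187.

0.096187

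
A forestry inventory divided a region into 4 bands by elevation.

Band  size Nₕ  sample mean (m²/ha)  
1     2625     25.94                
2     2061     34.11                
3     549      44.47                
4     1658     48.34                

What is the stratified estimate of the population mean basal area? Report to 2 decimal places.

N = 6893; weights Wₕ = Nₕ/N = (0.3808, 0.2990, 0.0796, 0.2405).
x̄_st = Σ Wₕ·x̄ₕ = 0.3808·25.94 + 0.2990·34.11 + 0.0796·44.47 + 0.2405·48.34 ≈ 35.2466...
→ 35.25.

35.25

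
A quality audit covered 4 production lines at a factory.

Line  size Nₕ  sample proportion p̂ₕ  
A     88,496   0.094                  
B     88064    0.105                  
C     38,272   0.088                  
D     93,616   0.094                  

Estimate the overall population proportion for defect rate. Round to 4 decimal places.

N = 88496 + 88064 + 38272 + 93616 = 308448.
Overall proportion = Σ (Nₕ/N)·p̂ₕ.
Σ Nₕp̂ₕ = 8318.624 + 9246.72 + 3367.936 + 8799.904 = 29733.184.
29733.184 / 308448 = 0.096396... → 0.0964.

0.0964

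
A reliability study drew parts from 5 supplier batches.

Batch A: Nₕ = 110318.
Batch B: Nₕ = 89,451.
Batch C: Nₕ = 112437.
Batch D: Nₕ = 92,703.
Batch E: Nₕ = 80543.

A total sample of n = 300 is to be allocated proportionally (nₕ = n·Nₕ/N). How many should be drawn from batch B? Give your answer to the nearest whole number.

55

N = 110318 + 89451 + 112437 + 92703 + 80543 = 485452.
n_B = 300·89451/485452 = 55.279... → 55.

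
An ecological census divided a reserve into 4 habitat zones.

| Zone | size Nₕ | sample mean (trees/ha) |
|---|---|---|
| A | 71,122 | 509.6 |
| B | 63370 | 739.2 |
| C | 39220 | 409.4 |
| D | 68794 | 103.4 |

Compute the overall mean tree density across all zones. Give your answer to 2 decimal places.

N = 242506; weights Wₕ = Nₕ/N = (0.2933, 0.2613, 0.1617, 0.2837).
x̄_st = Σ Wₕ·x̄ₕ = 0.2933·509.6 + 0.2613·739.2 + 0.1617·409.4 + 0.2837·103.4 ≈ 438.1617...
→ 438.16.

438.16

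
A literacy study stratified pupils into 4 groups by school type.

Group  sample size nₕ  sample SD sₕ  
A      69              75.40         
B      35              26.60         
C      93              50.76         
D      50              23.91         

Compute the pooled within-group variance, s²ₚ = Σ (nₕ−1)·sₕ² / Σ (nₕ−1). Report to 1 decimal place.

A: (69−1)·75.40² = 68·5685.16 = 386590.88
B: (35−1)·26.60² = 34·707.56 = 24057.04
C: (93−1)·50.76² = 92·2576.5776 = 237045.1392
D: (50−1)·23.91² = 49·571.6881 = 28012.7169
Numerator = 675705.7761; denominator = Σ(nₕ−1) = 243.
s²ₚ = 675705.7761/243 = 2780.682... → 2780.7.

2780.7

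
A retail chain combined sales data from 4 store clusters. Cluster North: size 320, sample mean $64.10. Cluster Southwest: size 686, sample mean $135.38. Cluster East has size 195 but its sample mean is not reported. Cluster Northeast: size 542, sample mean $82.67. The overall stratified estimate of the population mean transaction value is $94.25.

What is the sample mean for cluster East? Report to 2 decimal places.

31.22

N = 320 + 686 + 195 + 542 = 1743.
Overall total = μ·N = 94.25·1743 = 164277.75.
Subtract the known strata: 320·64.10 + 686·135.38 + 542·82.67 = 158189.82.
Remaining total for cluster East: 164277.75 − 158189.82 = 6087.93.
Divide by its size: 6087.93 / 195 = 31.2202... → 31.22.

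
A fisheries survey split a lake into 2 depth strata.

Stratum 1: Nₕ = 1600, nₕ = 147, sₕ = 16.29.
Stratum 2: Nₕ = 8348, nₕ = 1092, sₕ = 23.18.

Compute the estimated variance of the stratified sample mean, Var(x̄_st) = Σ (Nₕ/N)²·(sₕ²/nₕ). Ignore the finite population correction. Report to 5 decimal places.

0.39319

N = 9948; Wₕ = Nₕ/N.
stratum 1: (1600/9948)²·16.29²/147 = 0.04669746
stratum 2: (8348/9948)²·23.18²/1092 = 0.34649546
Sum = 0.39319292 → 0.39319.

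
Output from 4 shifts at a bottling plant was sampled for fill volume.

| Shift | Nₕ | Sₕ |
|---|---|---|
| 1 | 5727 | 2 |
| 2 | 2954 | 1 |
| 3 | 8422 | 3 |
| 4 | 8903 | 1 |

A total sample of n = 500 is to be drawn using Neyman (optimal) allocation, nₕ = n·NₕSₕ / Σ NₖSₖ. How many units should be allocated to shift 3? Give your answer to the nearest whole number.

260

1: NₕSₕ = 5727·2 = 11454
2: NₕSₕ = 2954·1 = 2954
3: NₕSₕ = 8422·3 = 25266
4: NₕSₕ = 8903·1 = 8903
Σ NₕSₕ = 48577.
n_3 = 500·25266/48577 = 260.061... → 260.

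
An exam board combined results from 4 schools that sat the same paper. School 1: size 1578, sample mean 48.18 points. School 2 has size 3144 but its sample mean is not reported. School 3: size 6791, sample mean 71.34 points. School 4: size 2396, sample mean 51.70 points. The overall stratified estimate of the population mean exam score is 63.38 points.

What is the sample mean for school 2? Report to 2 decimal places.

62.72

N = 1578 + 3144 + 6791 + 2396 = 13909.
Overall total = μ·N = 63.38·13909 = 881552.42.
Subtract the known strata: 1578·48.18 + 6791·71.34 + 2396·51.70 = 684371.18.
Remaining total for school 2: 881552.42 − 684371.18 = 197181.24.
Divide by its size: 197181.24 / 3144 = 62.7167... → 62.72.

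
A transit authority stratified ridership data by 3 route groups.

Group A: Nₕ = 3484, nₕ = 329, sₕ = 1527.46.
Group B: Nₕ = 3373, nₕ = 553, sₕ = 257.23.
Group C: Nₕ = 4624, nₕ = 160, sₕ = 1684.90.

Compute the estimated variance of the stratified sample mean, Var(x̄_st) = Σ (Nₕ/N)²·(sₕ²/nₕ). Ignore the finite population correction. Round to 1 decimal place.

3541.5

N = 11481. Term for each stratum: Wₕ²sₕ²/nₕ.
Var(x̄_st) = 653.0413 + 10.3274 + 2878.0908 = 3541.4595 → 3541.5.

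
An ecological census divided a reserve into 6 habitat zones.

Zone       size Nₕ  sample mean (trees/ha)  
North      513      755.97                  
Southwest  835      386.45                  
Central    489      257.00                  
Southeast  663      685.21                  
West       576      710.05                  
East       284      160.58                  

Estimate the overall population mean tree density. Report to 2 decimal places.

N = 3360; weights Wₕ = Nₕ/N = (0.1527, 0.2485, 0.1455, 0.1973, 0.1714, 0.0845).
x̄_st = Σ Wₕ·x̄ₕ = 0.1527·755.97 + 0.2485·386.45 + 0.1455·257.00 + 0.1973·685.21 + 0.1714·710.05 + 0.0845·160.58 ≈ 519.3628...
→ 519.36.

519.36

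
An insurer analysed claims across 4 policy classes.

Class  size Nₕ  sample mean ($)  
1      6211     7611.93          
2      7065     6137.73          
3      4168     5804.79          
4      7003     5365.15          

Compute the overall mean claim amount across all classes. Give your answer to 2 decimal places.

N = 24447; weights Wₕ = Nₕ/N = (0.2541, 0.2890, 0.1705, 0.2865).
x̄_st = Σ Wₕ·x̄ₕ = 0.2541·7611.93 + 0.2890·6137.73 + 0.1705·5804.79 + 0.2865·5365.15 ≈ 6234.1911...
→ 6234.19.

6234.19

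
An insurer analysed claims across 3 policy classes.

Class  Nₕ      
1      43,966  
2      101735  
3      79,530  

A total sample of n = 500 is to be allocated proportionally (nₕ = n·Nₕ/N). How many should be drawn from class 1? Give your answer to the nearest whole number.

N = 43966 + 101735 + 79530 = 225231.
n_1 = 500·43966/225231 = 97.602... → 98.

98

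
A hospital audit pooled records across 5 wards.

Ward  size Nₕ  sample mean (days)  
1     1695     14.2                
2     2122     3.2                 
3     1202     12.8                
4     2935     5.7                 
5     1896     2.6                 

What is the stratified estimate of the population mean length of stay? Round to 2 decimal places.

N = 1695 + 2122 + 1202 + 2935 + 1896 = 9850.
Weight each subgroup mean by Nₕ/N and sum.
Σ Nₕx̄ₕ = 1695·14.2 + 2122·3.2 + 1202·12.8 + 2935·5.7 + 1896·2.6 = 24069 + 6790.4 + 15385.6 + 16729.5 + 4929.6 = 67904.1.
Divide by N: 67904.1 / 9850 = 6.8938... → 6.89.

6.89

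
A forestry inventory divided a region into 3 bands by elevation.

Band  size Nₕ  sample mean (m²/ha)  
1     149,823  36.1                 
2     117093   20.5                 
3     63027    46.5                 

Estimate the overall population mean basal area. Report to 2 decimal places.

N = 149823 + 117093 + 63027 = 329943.
The stratified mean weights each stratum mean by its population share Nₕ/N.
Σ Nₕx̄ₕ = 149823·36.1 + 117093·20.5 + 63027·46.5 = 5408610.3 + 2400406.5 + 2930755.5 = 10739772.3.
Divide by N: 10739772.3 / 329943 = 32.5504... → 32.55.

32.55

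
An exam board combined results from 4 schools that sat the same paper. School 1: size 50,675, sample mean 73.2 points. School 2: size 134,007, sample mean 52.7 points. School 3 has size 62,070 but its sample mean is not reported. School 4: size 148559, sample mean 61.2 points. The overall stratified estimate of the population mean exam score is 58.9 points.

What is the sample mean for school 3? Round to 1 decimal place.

55.1

Σ Nₕx̄ₕ = N·μ, so 62070·x̄_3 = 395311·58.9 − (50675·73.2 + 134007·52.7 + 148559·61.2).
= 23283817.9 − 19863389.7 = 3420428.2.
x̄_3 = 3420428.2 / 62070 = 55.106... → 55.1.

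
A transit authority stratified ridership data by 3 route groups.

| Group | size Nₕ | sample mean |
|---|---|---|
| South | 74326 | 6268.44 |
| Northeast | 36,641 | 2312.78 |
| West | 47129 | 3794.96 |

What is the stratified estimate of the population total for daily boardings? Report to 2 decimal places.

Estimate total by summing Nₕ·x̄ₕ over strata.
74326·6268.44 + 36641·2312.78 + 47129·3794.96 = 465908071.44 + 84742571.98 + 178852669.84 = 729503313.26.

729503313.26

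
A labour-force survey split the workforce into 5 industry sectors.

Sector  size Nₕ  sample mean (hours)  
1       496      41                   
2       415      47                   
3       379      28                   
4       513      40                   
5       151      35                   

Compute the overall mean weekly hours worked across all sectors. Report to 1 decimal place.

39.0

N = 496 + 415 + 379 + 513 + 151 = 1954.
Weight each subgroup mean by Nₕ/N and sum.
Σ Nₕx̄ₕ = 496·41 + 415·47 + 379·28 + 513·40 + 151·35 = 20336 + 19505 + 10612 + 20520 + 5285 = 76258.
Divide by N: 76258 / 1954 = 39.027... → 39.0.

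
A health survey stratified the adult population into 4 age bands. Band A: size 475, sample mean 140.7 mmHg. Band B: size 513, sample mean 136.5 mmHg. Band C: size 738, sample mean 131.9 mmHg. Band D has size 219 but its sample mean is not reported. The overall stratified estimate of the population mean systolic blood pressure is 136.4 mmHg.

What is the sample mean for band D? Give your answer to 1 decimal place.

N = 475 + 513 + 738 + 219 = 1945.
Overall total = μ·N = 136.4·1945 = 265298.
Subtract the known strata: 475·140.7 + 513·136.5 + 738·131.9 = 234199.2.
Remaining total for band D: 265298 − 234199.2 = 31098.8.
Divide by its size: 31098.8 / 219 = 142.004... → 142.0.

142.0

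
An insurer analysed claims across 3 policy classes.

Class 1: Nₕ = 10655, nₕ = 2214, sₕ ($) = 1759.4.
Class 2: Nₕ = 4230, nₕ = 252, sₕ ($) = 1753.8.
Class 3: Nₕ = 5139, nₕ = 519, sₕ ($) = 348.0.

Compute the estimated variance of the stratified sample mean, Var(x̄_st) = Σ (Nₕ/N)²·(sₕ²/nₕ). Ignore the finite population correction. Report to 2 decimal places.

N = 20024. Term for each stratum: Wₕ²sₕ²/nₕ.
Var(x̄_st) = 395.87383 + 544.67652 + 15.36904 = 955.91939 → 955.92.

955.92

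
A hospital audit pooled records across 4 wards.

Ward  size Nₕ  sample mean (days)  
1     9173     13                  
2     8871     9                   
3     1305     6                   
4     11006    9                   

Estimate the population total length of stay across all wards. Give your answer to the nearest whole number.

305972

1: 9173·13 = 119249
2: 8871·9 = 79839
3: 1305·6 = 7830
4: 11006·9 = 99054
τ̂ = Σ Nₕx̄ₕ = 305972.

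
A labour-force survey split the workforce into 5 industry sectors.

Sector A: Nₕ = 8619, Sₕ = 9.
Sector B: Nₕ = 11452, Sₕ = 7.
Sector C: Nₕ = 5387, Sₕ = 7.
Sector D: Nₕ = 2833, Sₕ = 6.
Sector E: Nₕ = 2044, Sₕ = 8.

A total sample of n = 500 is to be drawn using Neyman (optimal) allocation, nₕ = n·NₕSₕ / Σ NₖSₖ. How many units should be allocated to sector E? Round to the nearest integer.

36

A: NₕSₕ = 8619·9 = 77571
B: NₕSₕ = 11452·7 = 80164
C: NₕSₕ = 5387·7 = 37709
D: NₕSₕ = 2833·6 = 16998
E: NₕSₕ = 2044·8 = 16352
Σ NₕSₕ = 228794.
n_E = 500·16352/228794 = 35.735... → 36.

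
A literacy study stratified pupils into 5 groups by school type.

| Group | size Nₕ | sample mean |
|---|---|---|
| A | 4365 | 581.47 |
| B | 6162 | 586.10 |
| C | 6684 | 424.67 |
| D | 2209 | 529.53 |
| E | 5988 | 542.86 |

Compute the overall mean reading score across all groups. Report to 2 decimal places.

527.73

N = 4365 + 6162 + 6684 + 2209 + 5988 = 25408.
The stratified mean weights each stratum mean by its population share Nₕ/N.
Σ Nₕx̄ₕ = 4365·581.47 + 6162·586.10 + 6684·424.67 + 2209·529.53 + 5988·542.86 = 2538116.55 + 3611548.2 + 2838494.28 + 1169731.77 + 3250645.68 = 13408536.48.
Divide by N: 13408536.48 / 25408 = 527.7289... → 527.73.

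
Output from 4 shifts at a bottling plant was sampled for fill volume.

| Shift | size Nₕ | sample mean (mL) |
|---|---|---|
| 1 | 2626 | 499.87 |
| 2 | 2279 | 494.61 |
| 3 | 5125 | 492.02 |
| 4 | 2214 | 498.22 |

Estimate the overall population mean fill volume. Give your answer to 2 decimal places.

495.31

N = 12244; weights Wₕ = Nₕ/N = (0.2145, 0.1861, 0.4186, 0.1808).
x̄_st = Σ Wₕ·x̄ₕ = 0.2145·499.87 + 0.1861·494.61 + 0.4186·492.02 + 0.1808·498.22 ≈ 495.3068...
→ 495.31.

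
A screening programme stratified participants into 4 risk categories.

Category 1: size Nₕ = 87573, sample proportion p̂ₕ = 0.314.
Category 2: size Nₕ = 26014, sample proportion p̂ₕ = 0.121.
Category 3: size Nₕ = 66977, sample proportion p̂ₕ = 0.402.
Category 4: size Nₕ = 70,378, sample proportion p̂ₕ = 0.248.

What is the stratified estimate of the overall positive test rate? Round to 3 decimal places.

N = 87573 + 26014 + 66977 + 70378 = 250942.
Overall proportion = Σ (Nₕ/N)·p̂ₕ.
Σ Nₕp̂ₕ = 27497.922 + 3147.694 + 26924.754 + 17453.744 = 75024.114.
75024.114 / 250942 = 0.29897... → 0.299.

0.299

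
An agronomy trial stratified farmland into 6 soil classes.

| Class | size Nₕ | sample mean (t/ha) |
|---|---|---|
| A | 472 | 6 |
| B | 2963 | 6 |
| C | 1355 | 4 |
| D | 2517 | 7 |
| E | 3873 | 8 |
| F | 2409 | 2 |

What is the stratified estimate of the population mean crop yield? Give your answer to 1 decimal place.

5.8

N = 13589; weights Wₕ = Nₕ/N = (0.0347, 0.2180, 0.0997, 0.1852, 0.2850, 0.1773).
x̄_st = Σ Wₕ·x̄ₕ = 0.0347·6 + 0.2180·6 + 0.0997·4 + 0.1852·7 + 0.2850·8 + 0.1773·2 ≈ 5.847...
→ 5.8.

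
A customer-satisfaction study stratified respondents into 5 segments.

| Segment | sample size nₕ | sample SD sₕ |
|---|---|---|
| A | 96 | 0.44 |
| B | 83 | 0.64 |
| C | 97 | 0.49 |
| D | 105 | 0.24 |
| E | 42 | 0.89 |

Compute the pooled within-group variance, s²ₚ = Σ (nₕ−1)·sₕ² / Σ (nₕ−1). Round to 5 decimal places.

Degrees of freedom: 95 + 82 + 96 + 104 + 41 = 418.
Σ(nₕ−1)sₕ² = 95·0.1936 + 82·0.4096 + 96·0.2401 + 104·0.0576 + 41·0.7921 = 113.4953.
s²ₚ = 113.4953 / 418 = 0.2715199... → 0.27152.

0.27152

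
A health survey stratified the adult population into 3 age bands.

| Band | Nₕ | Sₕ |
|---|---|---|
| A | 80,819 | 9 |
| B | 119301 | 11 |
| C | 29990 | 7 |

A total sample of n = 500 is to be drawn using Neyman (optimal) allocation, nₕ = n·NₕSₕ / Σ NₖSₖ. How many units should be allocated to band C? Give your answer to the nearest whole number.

A: NₕSₕ = 80819·9 = 727371
B: NₕSₕ = 119301·11 = 1312311
C: NₕSₕ = 29990·7 = 209930
Σ NₕSₕ = 2249612.
n_C = 500·209930/2249612 = 46.659... → 47.

47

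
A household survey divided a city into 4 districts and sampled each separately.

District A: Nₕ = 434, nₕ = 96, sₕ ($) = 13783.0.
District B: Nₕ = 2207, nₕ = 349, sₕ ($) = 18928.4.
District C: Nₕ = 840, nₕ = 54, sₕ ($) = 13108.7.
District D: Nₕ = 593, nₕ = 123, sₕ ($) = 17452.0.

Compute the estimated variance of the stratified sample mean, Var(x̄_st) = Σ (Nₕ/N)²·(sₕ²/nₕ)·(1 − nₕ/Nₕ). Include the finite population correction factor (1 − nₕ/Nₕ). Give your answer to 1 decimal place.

439291.1

N = 4074. Term for each stratum: Wₕ²sₕ²/nₕ·(1−nₕ/Nₕ).
Var(x̄_st) = 17489.6315 + 253634.5289 + 126585.8820 + 41581.0832 = 439291.1257 → 439291.1.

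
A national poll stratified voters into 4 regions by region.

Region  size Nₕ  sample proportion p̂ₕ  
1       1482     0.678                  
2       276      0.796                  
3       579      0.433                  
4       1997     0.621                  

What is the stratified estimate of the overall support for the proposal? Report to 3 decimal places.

0.627

N = 1482 + 276 + 579 + 1997 = 4334.
Overall proportion = Σ (Nₕ/N)·p̂ₕ.
Σ Nₕp̂ₕ = 1004.796 + 219.696 + 250.707 + 1240.137 = 2715.336.
2715.336 / 4334 = 0.62652... → 0.627.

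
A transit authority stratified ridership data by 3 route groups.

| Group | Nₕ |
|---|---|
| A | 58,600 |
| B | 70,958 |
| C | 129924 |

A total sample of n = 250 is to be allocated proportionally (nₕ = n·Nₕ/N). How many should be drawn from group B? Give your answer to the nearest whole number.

68

N = 58600 + 70958 + 129924 = 259482.
n_B = 250·70958/259482 = 68.365... → 68.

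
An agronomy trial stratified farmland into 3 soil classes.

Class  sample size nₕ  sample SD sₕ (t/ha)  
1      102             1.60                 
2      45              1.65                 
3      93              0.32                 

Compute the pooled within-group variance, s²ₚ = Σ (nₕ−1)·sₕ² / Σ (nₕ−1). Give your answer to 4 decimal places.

1.6362

1: (102−1)·1.60² = 101·2.56 = 258.56
2: (45−1)·1.65² = 44·2.7225 = 119.79
3: (93−1)·0.32² = 92·0.1024 = 9.4208
Numerator = 387.7708; denominator = Σ(nₕ−1) = 237.
s²ₚ = 387.7708/237 = 1.636164... → 1.6362.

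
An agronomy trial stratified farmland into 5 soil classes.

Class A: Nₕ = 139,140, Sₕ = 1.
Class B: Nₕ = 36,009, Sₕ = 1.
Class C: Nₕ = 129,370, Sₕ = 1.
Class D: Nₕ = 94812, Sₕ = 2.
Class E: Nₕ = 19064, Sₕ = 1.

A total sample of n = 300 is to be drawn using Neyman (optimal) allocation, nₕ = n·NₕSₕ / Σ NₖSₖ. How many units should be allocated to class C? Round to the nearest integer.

Σ NₕSₕ = 139140·1 + 36009·1 + 129370·1 + 94812·2 + 19064·1 = 513207.
Share for C: 129370/513207 = 0.25208.
n_C = 300 × 0.25208 = 75.624... → 76.

76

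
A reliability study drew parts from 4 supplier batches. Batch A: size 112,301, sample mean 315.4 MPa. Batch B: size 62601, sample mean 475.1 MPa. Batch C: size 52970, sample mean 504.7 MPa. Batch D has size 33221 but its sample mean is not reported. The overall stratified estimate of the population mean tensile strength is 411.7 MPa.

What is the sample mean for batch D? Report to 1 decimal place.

Σ Nₕx̄ₕ = N·μ, so 33221·x̄_D = 261093·411.7 − (112301·315.4 + 62601·475.1 + 52970·504.7).
= 107491988.1 − 91895429.5 = 15596558.6.
x̄_D = 15596558.6 / 33221 = 469.479... → 469.5.

469.5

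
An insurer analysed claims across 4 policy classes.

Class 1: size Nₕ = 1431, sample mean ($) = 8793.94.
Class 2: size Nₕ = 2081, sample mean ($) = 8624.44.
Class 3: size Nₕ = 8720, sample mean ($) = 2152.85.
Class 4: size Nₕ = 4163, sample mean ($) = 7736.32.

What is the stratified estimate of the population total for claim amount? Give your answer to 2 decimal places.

81510739.94

1: 1431·8793.94 = 12584128.14
2: 2081·8624.44 = 17947459.64
3: 8720·2152.85 = 18772852
4: 4163·7736.32 = 32206300.16
τ̂ = Σ Nₕx̄ₕ = 81510739.94.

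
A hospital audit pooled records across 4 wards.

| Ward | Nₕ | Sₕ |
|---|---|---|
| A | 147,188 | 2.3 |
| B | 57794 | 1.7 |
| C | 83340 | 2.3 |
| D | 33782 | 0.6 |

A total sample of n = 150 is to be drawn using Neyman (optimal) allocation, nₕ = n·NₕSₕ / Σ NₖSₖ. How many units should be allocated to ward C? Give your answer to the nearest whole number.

A: NₕSₕ = 147188·2.3 = 338532.4
B: NₕSₕ = 57794·1.7 = 98249.8
C: NₕSₕ = 83340·2.3 = 191682
D: NₕSₕ = 33782·0.6 = 20269.2
Σ NₕSₕ = 648733.4.
n_C = 150·191682/648733.4 = 44.321... → 44.

44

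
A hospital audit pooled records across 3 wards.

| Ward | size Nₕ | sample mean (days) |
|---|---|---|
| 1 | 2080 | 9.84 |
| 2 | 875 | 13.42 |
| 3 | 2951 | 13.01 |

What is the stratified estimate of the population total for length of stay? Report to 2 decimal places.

1: 2080·9.84 = 20467.2
2: 875·13.42 = 11742.5
3: 2951·13.01 = 38392.51
τ̂ = Σ Nₕx̄ₕ = 70602.21.

70602.21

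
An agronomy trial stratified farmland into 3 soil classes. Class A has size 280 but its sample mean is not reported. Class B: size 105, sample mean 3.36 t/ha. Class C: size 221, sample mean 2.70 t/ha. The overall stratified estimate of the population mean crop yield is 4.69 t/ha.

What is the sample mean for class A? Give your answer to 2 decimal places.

6.76

N = 280 + 105 + 221 = 606.
Overall total = μ·N = 4.69·606 = 2842.14.
Subtract the known strata: 105·3.36 + 221·2.70 = 949.5.
Remaining total for class A: 2842.14 − 949.5 = 1892.64.
Divide by its size: 1892.64 / 280 = 6.7594... → 6.76.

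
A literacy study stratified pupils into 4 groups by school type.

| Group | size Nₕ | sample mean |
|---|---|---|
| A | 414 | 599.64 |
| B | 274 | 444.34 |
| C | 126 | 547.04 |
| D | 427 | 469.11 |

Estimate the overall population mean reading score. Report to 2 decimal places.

515.10

x̄_st = (Σ Nₕx̄ₕ) / (Σ Nₕ) = (414·599.64 + 274·444.34 + 126·547.04 + 427·469.11) / 1241
= 639237.13 / 1241 = 515.0984... → 515.10.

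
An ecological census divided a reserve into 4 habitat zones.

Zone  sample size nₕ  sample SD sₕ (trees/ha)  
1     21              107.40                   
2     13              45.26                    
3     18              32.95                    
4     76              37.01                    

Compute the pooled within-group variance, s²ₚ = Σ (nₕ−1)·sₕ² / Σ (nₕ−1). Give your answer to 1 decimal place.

3036.0

1: (21−1)·107.40² = 20·11534.76 = 230695.2
2: (13−1)·45.26² = 12·2048.4676 = 24581.6112
3: (18−1)·32.95² = 17·1085.7025 = 18456.9425
4: (76−1)·37.01² = 75·1369.7401 = 102730.5075
Numerator = 376464.2612; denominator = Σ(nₕ−1) = 124.
s²ₚ = 376464.2612/124 = 3036.002... → 3036.0.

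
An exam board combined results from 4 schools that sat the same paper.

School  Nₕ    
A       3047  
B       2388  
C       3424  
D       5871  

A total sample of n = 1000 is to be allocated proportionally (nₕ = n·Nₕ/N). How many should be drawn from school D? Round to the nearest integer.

399

N = 3047 + 2388 + 3424 + 5871 = 14730.
n_D = 1000·5871/14730 = 398.574... → 399.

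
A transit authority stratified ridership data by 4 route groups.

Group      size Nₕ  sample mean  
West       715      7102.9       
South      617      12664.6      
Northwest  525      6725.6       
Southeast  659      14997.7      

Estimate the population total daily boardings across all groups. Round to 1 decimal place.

26307056.0

Population total = Σ Nₕ·x̄ₕ (each stratum's size times its mean).
715·7102.9 + 617·12664.6 + 525·6725.6 + 659·14997.7 = 5078573.5 + 7814058.2 + 3530940 + 9883484.3 = 26307056.0.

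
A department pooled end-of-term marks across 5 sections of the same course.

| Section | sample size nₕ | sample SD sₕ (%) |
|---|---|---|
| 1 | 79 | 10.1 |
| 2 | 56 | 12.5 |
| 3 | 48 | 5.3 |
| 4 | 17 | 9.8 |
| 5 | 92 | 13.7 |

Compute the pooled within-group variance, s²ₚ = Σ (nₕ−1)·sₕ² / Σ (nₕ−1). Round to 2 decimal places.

127.13

Degrees of freedom: 78 + 55 + 47 + 16 + 91 = 287.
Σ(nₕ−1)sₕ² = 78·102.01 + 55·156.25 + 47·28.09 + 16·96.04 + 91·187.69 = 36487.19.
s²ₚ = 36487.19 / 287 = 127.1331... → 127.13.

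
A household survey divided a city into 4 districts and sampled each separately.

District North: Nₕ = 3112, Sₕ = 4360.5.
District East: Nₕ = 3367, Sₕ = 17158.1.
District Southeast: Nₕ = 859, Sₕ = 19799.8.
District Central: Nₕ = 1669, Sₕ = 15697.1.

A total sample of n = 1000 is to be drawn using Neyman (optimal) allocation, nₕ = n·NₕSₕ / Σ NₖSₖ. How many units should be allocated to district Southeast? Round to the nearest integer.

North: NₕSₕ = 3112·4360.5 = 13569876
East: NₕSₕ = 3367·17158.1 = 57771322.7
Southeast: NₕSₕ = 859·19799.8 = 17008028.2
Central: NₕSₕ = 1669·15697.1 = 26198459.9
Σ NₕSₕ = 114547686.8.
n_Southeast = 1000·17008028.2/114547686.8 = 148.480... → 148.

148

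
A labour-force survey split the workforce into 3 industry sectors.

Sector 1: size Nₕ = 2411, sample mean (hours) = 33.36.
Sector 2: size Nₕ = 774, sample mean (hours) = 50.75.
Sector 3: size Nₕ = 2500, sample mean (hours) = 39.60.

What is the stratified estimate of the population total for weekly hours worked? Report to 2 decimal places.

1: 2411·33.36 = 80430.96
2: 774·50.75 = 39280.5
3: 2500·39.60 = 99000
τ̂ = Σ Nₕx̄ₕ = 218711.46.

218711.46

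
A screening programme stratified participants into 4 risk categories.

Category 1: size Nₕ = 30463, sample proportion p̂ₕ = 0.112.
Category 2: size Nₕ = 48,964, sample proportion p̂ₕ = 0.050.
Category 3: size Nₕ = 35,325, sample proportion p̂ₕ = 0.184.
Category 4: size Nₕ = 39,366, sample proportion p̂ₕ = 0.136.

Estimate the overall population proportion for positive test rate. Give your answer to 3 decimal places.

N = 30463 + 48964 + 35325 + 39366 = 154118.
Overall proportion = Σ (Nₕ/N)·p̂ₕ.
Σ Nₕp̂ₕ = 3411.856 + 2448.2 + 6499.8 + 5353.776 = 17713.632.
17713.632 / 154118 = 0.11494... → 0.115.

0.115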